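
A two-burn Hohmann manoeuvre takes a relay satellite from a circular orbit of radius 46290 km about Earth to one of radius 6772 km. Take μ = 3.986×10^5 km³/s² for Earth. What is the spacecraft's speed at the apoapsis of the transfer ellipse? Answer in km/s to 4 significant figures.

The Hohmann ellipse has a_t = (r₁ + r₂)/2 = 26531 km.
At apoapsis, r = 46290 km.
Vis-viva: v = √[μ(2/r − 1/a_t)] = √[3.986×10^5 × (2/46290 − 1/26531)] = 1.483 km/s.

v = 1.483 km/s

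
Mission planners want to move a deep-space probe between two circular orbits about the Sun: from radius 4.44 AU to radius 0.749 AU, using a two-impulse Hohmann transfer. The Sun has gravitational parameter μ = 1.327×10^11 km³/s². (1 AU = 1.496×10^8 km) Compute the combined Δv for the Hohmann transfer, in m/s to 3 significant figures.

In km: r₁ = 4.44 × 1.496×10^8 = 6.64224×10^8 km; r₂ = 0.749 × 1.496×10^8 = 1.120504×10^8 km.
Transfer-ellipse semi-major axis a_t = (r₁ + r₂)/2 = (6.64224×10^8 + 1.120504×10^8)/2 = 3.881372×10^8 km.
At r₁ the circular-orbit speed is v₁ = √(μ/r₁) = 14.134 km/s.
Transfer-orbit speed at r₁ (v² = μ(2/r − 1/a)): v_a = √[μ(2/r₁ − 1/a_t)] = 7.5944 km/s.
First burn Δv₁ = |v_a − v₁| = 6.540 km/s.
Circular speed at r₂: v₂ = √(μ/r₂) = 34.41 km/s.
Transfer-orbit speed at r₂: v_p = √[μ(2/r₂ − 1/a_t)] = 45.02 km/s.
Second burn Δv₂ = |v₂ − v_p| = 10.61 km/s.
Total Δv = Δv₁ + Δv₂ = 17.15 km/s.

Δv = 17100 m/s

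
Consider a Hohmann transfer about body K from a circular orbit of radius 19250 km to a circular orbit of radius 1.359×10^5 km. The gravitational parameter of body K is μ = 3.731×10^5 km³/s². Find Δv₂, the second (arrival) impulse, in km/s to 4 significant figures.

Δv₂ = 0.8315 km/s

Semi-major axis of the transfer orbit: a_t = (19250 + 1.359×10^5)/2 = 77575 km.
Circular speed at r = 1.359×10^5 km: v_c = √(μ/r) = 1.6569 km/s.
Transfer-orbit speed at the same r (vis-viva, a = a_t): v_t = √[μ(2/r − 1/a_t)] = 0.82539 km/s.
Δv₂ = |v_t − v_c| = |0.82539 − 1.6569| = 0.8315 km/s.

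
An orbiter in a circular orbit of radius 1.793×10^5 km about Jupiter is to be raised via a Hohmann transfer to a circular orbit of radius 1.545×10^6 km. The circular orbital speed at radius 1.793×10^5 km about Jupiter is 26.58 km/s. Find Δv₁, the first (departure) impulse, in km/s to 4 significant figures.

Δv₁ = 9.002 km/s

From the circular-orbit relation v² = μ/r at r = 1.793×10^5 km: μ = v²r = (26.58)² × 1.793×10^5 = 1.26675×10^8 km³/s².
Semi-major axis of the transfer orbit: a_t = (1.793×10^5 + 1.545×10^6)/2 = 8.6215×10^5 km.
On the circular orbit at r = 1.793×10^5 km, v_c = √(μ/r) = 26.580 km/s.
Vis-viva on the transfer ellipse at r = 1.793×10^5 km gives v_t = √[μ(2/r − 1/a_t)] = 35.582 km/s.
Δv₁ = |v_t − v_c| = |35.582 − 26.580| = 9.002 km/s.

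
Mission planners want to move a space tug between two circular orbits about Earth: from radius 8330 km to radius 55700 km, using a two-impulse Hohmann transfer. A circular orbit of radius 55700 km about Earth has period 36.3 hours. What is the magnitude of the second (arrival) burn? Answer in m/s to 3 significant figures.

From Kepler's third law T² = 4π²r³/μ at r = 55700 km, T = 36.3 hours = 36.3 × 3600 s = 1.3068×10^5 s: μ = 4π²r³/T² = 3.99491×10^5 km³/s².
Semi-major axis of the transfer orbit: a_t = (8330 + 55700)/2 = 32015 km.
On the circular orbit at r = 55700 km, v_c = √(μ/r) = 2.678 km/s.
Transfer-orbit speed at the same r (vis-viva, a = a_t): v_t = √[μ(2/r − 1/a_t)] = 1.366 km/s.
Δv₂ = |v_t − v_c| = |1.366 − 2.678| = 1.312 km/s.

Δv₂ = 1310 m/s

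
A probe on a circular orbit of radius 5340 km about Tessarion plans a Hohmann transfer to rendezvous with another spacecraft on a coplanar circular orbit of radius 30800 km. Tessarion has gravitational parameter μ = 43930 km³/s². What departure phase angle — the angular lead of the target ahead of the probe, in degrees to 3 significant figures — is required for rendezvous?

Semi-major axis of the transfer orbit: a_t = (5340 + 30800)/2 = 18070 km.
Transfer time t = π√(a_t³/μ) = 36409 s.
Target angular speed ω₂ = √(μ/r₂³) = 3.8775×10^-5 rad/s.
Angle swept by the target during transfer: ω₂·t = 1.4118 rad = 80.89°.
Arrival is 180° from departure on the ellipse, so φ = 180° − 80.89° = 99.1°.

φ = 99.1°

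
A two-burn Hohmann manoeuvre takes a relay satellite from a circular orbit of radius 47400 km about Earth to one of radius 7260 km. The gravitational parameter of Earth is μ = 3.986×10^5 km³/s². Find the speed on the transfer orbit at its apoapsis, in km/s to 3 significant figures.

v = 1.49 km/s

The Hohmann ellipse has a_t = (r₁ + r₂)/2 = 27330 km.
At apoapsis, r = 47400 km.
From the vis-viva equation, v = √[μ(2/r − 1/a_t)] = 1.495 km/s.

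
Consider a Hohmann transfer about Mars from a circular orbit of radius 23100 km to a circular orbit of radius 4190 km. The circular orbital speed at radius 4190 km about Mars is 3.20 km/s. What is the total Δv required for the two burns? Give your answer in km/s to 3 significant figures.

Δv = 1.57 km/s

From the circular-orbit relation v² = μ/r at r = 4190 km: μ = v²r = (3.20)² × 4190 = 42905.6 km³/s².
The Hohmann ellipse has a_t = (r₁ + r₂)/2 = 13645 km.
At r₁ the circular-orbit speed is v₁ = √(μ/r₁) = 1.36286 km/s.
On the transfer ellipse at r₁, v² = μ(2/r − 1/a) gives v_a = √[μ(2/r₁ − 1/a_t)] = 0.755216 km/s.
First burn Δv₁ = |v_a − v₁| = 0.6076 km/s.
At r₂, v₂ = √(μ/r₂) = 3.2000 km/s.
Transfer-orbit speed at r₂: v_p = √[μ(2/r₂ − 1/a_t)] = 4.1636 km/s.
Second burn Δv₂ = |v₂ − v_p| = 0.9636 km/s.
Total Δv = Δv₁ + Δv₂ = 1.571 km/s.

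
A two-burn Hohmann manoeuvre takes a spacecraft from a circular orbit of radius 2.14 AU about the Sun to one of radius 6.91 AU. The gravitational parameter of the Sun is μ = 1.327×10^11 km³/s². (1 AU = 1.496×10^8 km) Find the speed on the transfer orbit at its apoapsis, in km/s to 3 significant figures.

v = 7.79 km/s

In km: r₁ = 2.14 × 1.496×10^8 = 3.20144×10^8 km; r₂ = 6.91 × 1.496×10^8 = 1.033736×10^9 km.
The Hohmann ellipse has a_t = (r₁ + r₂)/2 = 6.7694×10^8 km.
At apoapsis, r = 1.033736×10^9 km.
Vis-viva: v = √[μ(2/r − 1/a_t)] = √[1.327×10^11 × (2/1.033736×10^9 − 1/6.7694×10^8)] = 7.792 km/s.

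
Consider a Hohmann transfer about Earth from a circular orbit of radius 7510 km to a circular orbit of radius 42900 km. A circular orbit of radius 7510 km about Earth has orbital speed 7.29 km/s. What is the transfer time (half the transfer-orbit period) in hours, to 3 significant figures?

t = 5.53 hours

From the circular-orbit relation v² = μ/r at r = 7510 km: μ = v²r = (7.29)² × 7510 = 3.99112×10^5 km³/s².
Semi-major axis of the transfer orbit: a_t = (7510 + 42900)/2 = 25205 km.
Transfer time t = π√(a_t³/μ) = π√((25205)³ / 3.99112×10^5) = 19900 s.
Converting: 19900 s ÷ 3600 s/hour = 5.53 hours.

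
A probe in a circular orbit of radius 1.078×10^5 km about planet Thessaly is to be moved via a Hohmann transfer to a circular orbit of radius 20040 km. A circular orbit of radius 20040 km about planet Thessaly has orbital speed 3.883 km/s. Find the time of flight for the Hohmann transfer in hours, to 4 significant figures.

t = 25.66 hours

From the circular-orbit relation v² = μ/r at r = 20040 km: μ = v²r = (3.883)² × 20040 = 3.02157×10^5 km³/s².
The Hohmann ellipse has a_t = (r₁ + r₂)/2 = 63920 km.
By Kepler's third law the transfer-orbit period is T = 2π√(a_t³/μ), so t = T/2 = 92360 s.
Converting: 92360 s ÷ 3600 s/hour = 25.66 hours.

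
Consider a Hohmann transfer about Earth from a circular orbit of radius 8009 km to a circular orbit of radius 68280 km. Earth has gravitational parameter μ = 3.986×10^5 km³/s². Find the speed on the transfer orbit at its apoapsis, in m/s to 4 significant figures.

v = 1107 m/s

Transfer-ellipse semi-major axis a_t = (r₁ + r₂)/2 = (8009 + 68280)/2 = 38144.5 km.
The apoapsis of the transfer ellipse is at r = 68280 km.
Applying v² = μ(2/r − 1/a_t): v = 1.107 km/s.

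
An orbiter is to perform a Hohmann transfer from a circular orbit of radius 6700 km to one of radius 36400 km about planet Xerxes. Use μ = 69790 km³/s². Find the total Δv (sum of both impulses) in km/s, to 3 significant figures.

Δv = 1.58 km/s

Semi-major axis of the transfer orbit: a_t = (6700 + 36400)/2 = 21550 km.
At r₁ the circular-orbit speed is v₁ = √(μ/r₁) = 3.22745 km/s.
Transfer-orbit speed at r₁ (vis-viva equation): v_p = √[μ(2/r₁ − 1/a_t)] = 4.19456 km/s.
First burn Δv₁ = |v_p − v₁| = 0.9671 km/s.
Circular speed at r₂: v₂ = √(μ/r₂) = 1.3847 km/s.
Transfer-orbit speed at r₂: v_a = √[μ(2/r₂ − 1/a_t)] = 0.77208 km/s.
Second burn Δv₂ = |v₂ − v_a| = 0.6126 km/s.
Δv = Δv₁ + Δv₂ = 0.9671 + 0.6126 = 1.580 km/s.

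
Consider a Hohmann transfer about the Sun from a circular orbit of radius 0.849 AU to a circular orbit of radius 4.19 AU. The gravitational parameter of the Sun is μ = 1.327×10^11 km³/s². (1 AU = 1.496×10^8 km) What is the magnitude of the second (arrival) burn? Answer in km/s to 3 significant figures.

In km: r₁ = 0.849 × 1.496×10^8 = 1.270104×10^8 km; r₂ = 4.19 × 1.496×10^8 = 6.26824×10^8 km.
Transfer-ellipse semi-major axis a_t = (r₁ + r₂)/2 = (1.270104×10^8 + 6.26824×10^8)/2 = 3.769172×10^8 km.
Circular speed at r = 6.26824×10^8 km: v_c = √(μ/r) = 14.55 km/s.
Transfer-orbit speed at the same r (vis-viva, a = a_t): v_t = √[μ(2/r − 1/a_t)] = 8.446 km/s.
Δv₂ = |v_t − v_c| = |8.446 − 14.55| = 6.104 km/s.

Δv₂ = 6.10 km/s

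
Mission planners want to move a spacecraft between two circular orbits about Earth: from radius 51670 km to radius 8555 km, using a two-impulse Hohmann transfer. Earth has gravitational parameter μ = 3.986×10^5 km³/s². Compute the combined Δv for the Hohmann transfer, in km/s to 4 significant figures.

The Hohmann ellipse has a_t = (r₁ + r₂)/2 = 30112.5 km.
At r₁ the circular-orbit speed is v₁ = √(μ/r₁) = 2.77747 km/s.
On the transfer ellipse at r₁, vis-viva gives v_a = √[μ(2/r₁ − 1/a_t)] = 1.48042 km/s.
First burn Δv₁ = |v_a − v₁| = 1.29705 km/s.
At r₂, v₂ = √(μ/r₂) = 6.8259 km/s.
Transfer-orbit speed at r₂: v_p = √[μ(2/r₂ − 1/a_t)] = 8.9414 km/s.
Second burn Δv₂ = |v₂ − v_p| = 2.11550 km/s.
Δv = Δv₁ + Δv₂ = 1.29705 + 2.11550 = 3.413 km/s.

Δv = 3.413 km/s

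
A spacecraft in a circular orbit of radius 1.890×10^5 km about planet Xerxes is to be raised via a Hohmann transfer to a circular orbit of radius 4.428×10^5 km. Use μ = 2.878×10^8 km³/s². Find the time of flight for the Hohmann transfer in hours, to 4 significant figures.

The Hohmann ellipse has a_t = (r₁ + r₂)/2 = 3.159×10^5 km.
Transfer time t = π√(a_t³/μ) = π√((3.159×10^5)³ / 2.878×10^8) = 32880 s.
Converting: 32880 s ÷ 3600 s/hour = 9.133 hours.

t = 9.133 hours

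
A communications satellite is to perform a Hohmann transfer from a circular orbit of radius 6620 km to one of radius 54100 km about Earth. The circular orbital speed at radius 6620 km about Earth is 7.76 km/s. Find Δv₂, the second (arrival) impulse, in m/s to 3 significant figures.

From the circular-orbit relation v² = μ/r at r = 6620 km: μ = v²r = (7.76)² × 6620 = 3.98641×10^5 km³/s².
The Hohmann ellipse has a_t = (r₁ + r₂)/2 = 30360 km.
Circular speed at r = 54100 km: v_c = √(μ/r) = 2.715 km/s.
Vis-viva on the transfer ellipse at r = 54100 km gives v_t = √[μ(2/r − 1/a_t)] = 1.268 km/s.
Δv₂ = |v_t − v_c| = |1.268 − 2.715| = 1.447 km/s.

Δv₂ = 1450 m/s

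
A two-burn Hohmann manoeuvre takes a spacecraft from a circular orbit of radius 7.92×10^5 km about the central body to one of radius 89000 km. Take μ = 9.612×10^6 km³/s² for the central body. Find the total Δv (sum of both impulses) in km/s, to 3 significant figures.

Δv = 5.46 km/s

Transfer-ellipse semi-major axis a_t = (r₁ + r₂)/2 = (7.920×10^5 + 89000)/2 = 4.405×10^5 km.
Circular speed at r₁: v₁ = √(μ/r₁) = √(9.612×10^6/7.920×10^5) = 3.4837 km/s.
Transfer-orbit speed at r₁ (vis-viva equation): v_a = √[μ(2/r₁ − 1/a_t)] = 1.5659 km/s.
First burn Δv₁ = |v_a − v₁| = 1.9178 km/s.
At r₂, v₂ = √(μ/r₂) = 10.3923 km/s.
Transfer-orbit speed at r₂: v_p = √[μ(2/r₂ − 1/a_t)] = 13.9348 km/s.
Second burn Δv₂ = |v₂ − v_p| = 3.5425 km/s.
Δv = Δv₁ + Δv₂ = 1.9178 + 3.5425 = 5.460 km/s.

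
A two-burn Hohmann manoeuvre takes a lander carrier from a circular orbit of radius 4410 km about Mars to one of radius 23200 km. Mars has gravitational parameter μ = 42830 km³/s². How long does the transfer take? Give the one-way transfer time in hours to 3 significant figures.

t = 6.84 hours

The Hohmann ellipse has a_t = (r₁ + r₂)/2 = 13805 km.
By Kepler's third law the transfer-orbit period is T = 2π√(a_t³/μ), so t = T/2 = 24620 s.
Converting: 24620 s ÷ 3600 s/hour = 6.84 hours.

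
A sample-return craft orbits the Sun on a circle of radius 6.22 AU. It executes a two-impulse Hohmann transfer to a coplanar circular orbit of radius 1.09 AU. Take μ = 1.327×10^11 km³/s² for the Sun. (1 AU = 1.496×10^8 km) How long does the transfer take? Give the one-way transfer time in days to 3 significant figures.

t = 1280 days

In km: r₁ = 6.22 × 1.496×10^8 = 9.30512×10^8 km; r₂ = 1.09 × 1.496×10^8 = 1.63064×10^8 km.
Semi-major axis of the transfer orbit: a_t = (9.30512×10^8 + 1.63064×10^8)/2 = 5.46788×10^8 km.
By Kepler's third law the transfer-orbit period is T = 2π√(a_t³/μ), so t = T/2 = 1.103×10^8 s.
Converting: 1.103×10^8 s ÷ 86400 s/day = 1280 days.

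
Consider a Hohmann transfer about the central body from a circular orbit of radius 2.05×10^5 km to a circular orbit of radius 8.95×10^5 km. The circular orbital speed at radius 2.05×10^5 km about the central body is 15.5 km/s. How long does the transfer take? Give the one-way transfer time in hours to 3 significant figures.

From the circular-orbit relation v² = μ/r at r = 2.05×10^5 km: μ = v²r = (15.5)² × 2.05×10^5 = 4.92512×10^7 km³/s².
The Hohmann ellipse has a_t = (r₁ + r₂)/2 = 5.500×10^5 km.
By Kepler's third law the transfer-orbit period is T = 2π√(a_t³/μ), so t = T/2 = 1.826×10^5 s.
Converting: 1.826×10^5 s ÷ 3600 s/hour = 50.7 hours.

t = 50.7 hours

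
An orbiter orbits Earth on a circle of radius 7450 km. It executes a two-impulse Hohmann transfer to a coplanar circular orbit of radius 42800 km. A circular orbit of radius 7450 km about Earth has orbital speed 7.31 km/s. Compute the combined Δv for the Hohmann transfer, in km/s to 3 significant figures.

From the circular-orbit relation v² = μ/r at r = 7450 km: μ = v²r = (7.31)² × 7450 = 3.98099×10^5 km³/s².
Semi-major axis of the transfer orbit: a_t = (7450 + 42800)/2 = 25125 km.
At r₁ the circular-orbit speed is v₁ = √(μ/r₁) = 7.310 km/s.
On the transfer ellipse at r₁, vis-viva equation gives v_p = √[μ(2/r₁ − 1/a_t)] = 9.541 km/s.
First burn Δv₁ = |v_p − v₁| = 2.231 km/s.
At r₂, v₂ = √(μ/r₂) = 3.050 km/s.
Transfer-orbit speed at r₂: v_a = √[μ(2/r₂ − 1/a_t)] = 1.661 km/s.
Second burn Δv₂ = |v₂ − v_a| = 1.389 km/s.
Δv = Δv₁ + Δv₂ = 2.231 + 1.389 = 3.620 km/s.

Δv = 3.62 km/s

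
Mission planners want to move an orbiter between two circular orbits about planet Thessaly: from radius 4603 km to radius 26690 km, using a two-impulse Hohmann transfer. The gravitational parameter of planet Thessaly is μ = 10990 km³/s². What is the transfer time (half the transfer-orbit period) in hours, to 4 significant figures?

t = 16.29 hours

The Hohmann ellipse has a_t = (r₁ + r₂)/2 = 15646.5 km.
Half the transfer-orbit period gives t = π√(a_t³/μ) = 58650 s.
Converting: 58650 s ÷ 3600 s/hour = 16.29 hours.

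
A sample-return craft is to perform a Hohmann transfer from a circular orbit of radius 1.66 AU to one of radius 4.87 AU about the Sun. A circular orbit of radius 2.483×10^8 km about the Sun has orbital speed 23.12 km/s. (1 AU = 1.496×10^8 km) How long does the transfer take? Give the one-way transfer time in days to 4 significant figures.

From the circular-orbit relation v² = μ/r at r = 2.483×10^8 km: μ = v²r = (23.12)² × 2.483×10^8 = 1.32725×10^11 km³/s².
In km: r₁ = 1.66 × 1.496×10^8 = 2.48336×10^8 km; r₂ = 4.87 × 1.496×10^8 = 7.28552×10^8 km.
Transfer-ellipse semi-major axis a_t = (r₁ + r₂)/2 = (2.48336×10^8 + 7.28552×10^8)/2 = 4.88444×10^8 km.
Half the transfer-orbit period gives t = π√(a_t³/μ) = 9.309×10^7 s.
Converting: 9.309×10^7 s ÷ 86400 s/day = 1077 days.

t = 1077 days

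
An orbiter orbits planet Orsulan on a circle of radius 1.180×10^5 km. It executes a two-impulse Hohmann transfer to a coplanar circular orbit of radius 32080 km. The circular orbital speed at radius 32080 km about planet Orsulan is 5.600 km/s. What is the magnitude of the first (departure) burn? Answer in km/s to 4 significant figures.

From the circular-orbit relation v² = μ/r at r = 32080 km: μ = v²r = (5.600)² × 32080 = 1.00603×10^6 km³/s².
Transfer-ellipse semi-major axis a_t = (r₁ + r₂)/2 = (1.180×10^5 + 32080)/2 = 75040 km.
On the circular orbit at r = 1.180×10^5 km, v_c = √(μ/r) = 2.920 km/s.
Transfer-orbit speed at the same r (vis-viva, a = a_t): v_t = √[μ(2/r − 1/a_t)] = 1.909 km/s.
Δv₁ = |v_t − v_c| = |1.909 − 2.920| = 1.011 km/s.

Δv₁ = 1.011 km/s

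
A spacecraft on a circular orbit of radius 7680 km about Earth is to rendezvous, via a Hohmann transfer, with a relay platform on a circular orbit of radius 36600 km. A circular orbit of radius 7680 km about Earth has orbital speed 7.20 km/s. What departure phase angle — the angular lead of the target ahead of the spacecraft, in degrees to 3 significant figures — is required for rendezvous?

φ = 95.3°

From the circular-orbit relation v² = μ/r at r = 7680 km: μ = v²r = (7.20)² × 7680 = 3.98131×10^5 km³/s².
The Hohmann ellipse has a_t = (r₁ + r₂)/2 = 22140 km.
Transfer time t = π√(a_t³/μ) = 16402.2 s.
Target angular speed ω₂ = √(μ/r₂³) = 9.01138×10^-5 rad/s.
Angle swept by the target during transfer: ω₂·t = 1.4781 rad = 84.69°.
The spacecraft traverses 180° on the transfer ellipse, so the target must lead by 180° − 84.69° = 95.3°.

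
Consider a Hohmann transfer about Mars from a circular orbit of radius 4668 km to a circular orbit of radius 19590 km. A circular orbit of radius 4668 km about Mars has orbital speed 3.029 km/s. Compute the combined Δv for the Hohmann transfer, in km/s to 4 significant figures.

Δv = 1.382 km/s

From the circular-orbit relation v² = μ/r at r = 4668 km: μ = v²r = (3.029)² × 4668 = 42828.2 km³/s².
The Hohmann ellipse has a_t = (r₁ + r₂)/2 = 12129 km.
At r₁ the circular-orbit speed is v₁ = √(μ/r₁) = 3.0290 km/s.
Transfer-orbit speed at r₁ (vis-viva): v_p = √[μ(2/r₁ − 1/a_t)] = 3.8495 km/s.
First burn Δv₁ = |v_p − v₁| = 0.8205 km/s.
Circular speed at r₂: v₂ = √(μ/r₂) = 1.4786 km/s.
Transfer-orbit speed at r₂: v_a = √[μ(2/r₂ − 1/a_t)] = 0.91728 km/s.
Second burn Δv₂ = |v₂ − v_a| = 0.5613 km/s.
Δv = Δv₁ + Δv₂ = 0.8205 + 0.5613 = 1.382 km/s.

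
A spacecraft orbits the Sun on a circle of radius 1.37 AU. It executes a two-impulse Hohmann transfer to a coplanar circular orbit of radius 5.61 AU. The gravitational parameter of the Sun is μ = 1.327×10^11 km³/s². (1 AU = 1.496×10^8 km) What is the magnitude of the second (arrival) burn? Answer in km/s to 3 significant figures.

Δv₂ = 4.70 km/s

In km: r₁ = 1.37 × 1.496×10^8 = 2.04952×10^8 km; r₂ = 5.61 × 1.496×10^8 = 8.39256×10^8 km.
Semi-major axis of the transfer orbit: a_t = (2.04952×10^8 + 8.39256×10^8)/2 = 5.22104×10^8 km.
Circular speed at r = 8.39256×10^8 km: v_c = √(μ/r) = 12.574 km/s.
Transfer-orbit speed at the same r (vis-viva, a = a_t): v_t = √[μ(2/r − 1/a_t)] = 7.8784 km/s.
Δv₂ = |v_t − v_c| = |7.8784 − 12.574| = 4.696 km/s.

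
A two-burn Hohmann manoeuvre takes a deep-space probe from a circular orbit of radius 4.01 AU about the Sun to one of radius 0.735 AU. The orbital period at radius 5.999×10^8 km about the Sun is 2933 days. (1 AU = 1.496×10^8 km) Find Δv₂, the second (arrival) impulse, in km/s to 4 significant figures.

Δv₂ = 10.43 km/s

From Kepler's third law T² = 4π²r³/μ at r = 5.999×10^8 km, T = 2933 days = 2933 × 86400 s = 2.534112×10^8 s: μ = 4π²r³/T² = 1.32723×10^11 km³/s².
In km: r₁ = 4.01 × 1.496×10^8 = 5.99896×10^8 km; r₂ = 0.735 × 1.496×10^8 = 1.09956×10^8 km.
Semi-major axis of the transfer orbit: a_t = (5.99896×10^8 + 1.09956×10^8)/2 = 3.54926×10^8 km.
On the circular orbit at r = 1.09956×10^8 km, v_c = √(μ/r) = 34.74 km/s.
Vis-viva on the transfer ellipse at r = 1.09956×10^8 km gives v_t = √[μ(2/r − 1/a_t)] = 45.17 km/s.
Δv₂ = |v_t − v_c| = |45.17 − 34.74| = 10.43 km/s.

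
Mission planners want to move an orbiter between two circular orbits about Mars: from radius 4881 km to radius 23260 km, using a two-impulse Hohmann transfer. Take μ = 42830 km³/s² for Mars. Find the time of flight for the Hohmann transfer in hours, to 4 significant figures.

t = 7.038 hours

Transfer-ellipse semi-major axis a_t = (r₁ + r₂)/2 = (4881 + 23260)/2 = 14070.5 km.
Half the transfer-orbit period gives t = π√(a_t³/μ) = 25336 s.
Converting: 25336 s ÷ 3600 s/hour = 7.038 hours.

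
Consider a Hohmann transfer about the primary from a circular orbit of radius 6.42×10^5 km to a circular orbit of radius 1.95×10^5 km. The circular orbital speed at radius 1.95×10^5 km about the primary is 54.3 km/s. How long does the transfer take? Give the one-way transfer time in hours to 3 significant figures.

From the circular-orbit relation v² = μ/r at r = 1.95×10^5 km: μ = v²r = (54.3)² × 1.95×10^5 = 5.74956×10^8 km³/s².
The Hohmann ellipse has a_t = (r₁ + r₂)/2 = 4.185×10^5 km.
Transfer time t = π√(a_t³/μ) = π√((4.185×10^5)³ / 5.74956×10^8) = 35470 s.
Converting: 35470 s ÷ 3600 s/hour = 9.85 hours.

t = 9.85 hours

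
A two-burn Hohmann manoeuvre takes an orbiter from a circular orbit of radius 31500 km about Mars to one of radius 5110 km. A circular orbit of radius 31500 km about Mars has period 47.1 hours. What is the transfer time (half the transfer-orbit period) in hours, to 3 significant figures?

t = 10.4 hours

From Kepler's third law T² = 4π²r³/μ at r = 31500 km, T = 47.1 hours = 47.1 × 3600 s = 1.6956×10^5 s: μ = 4π²r³/T² = 42918.5 km³/s².
Transfer-ellipse semi-major axis a_t = (r₁ + r₂)/2 = (31500 + 5110)/2 = 18305 km.
Transfer time t = π√(a_t³/μ) = π√((18305)³ / 42918.5) = 37560 s.
Converting: 37560 s ÷ 3600 s/hour = 10.4 hours.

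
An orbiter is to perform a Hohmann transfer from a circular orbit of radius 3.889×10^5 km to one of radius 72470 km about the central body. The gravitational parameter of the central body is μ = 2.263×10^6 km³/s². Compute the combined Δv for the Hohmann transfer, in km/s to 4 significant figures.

Δv = 2.728 km/s

Semi-major axis of the transfer orbit: a_t = (3.889×10^5 + 72470)/2 = 2.30685×10^5 km.
At r₁ the circular-orbit speed is v₁ = √(μ/r₁) = 2.4123 km/s.
Transfer-orbit speed at r₁ (v² = μ(2/r − 1/a)): v_a = √[μ(2/r₁ − 1/a_t)] = 1.3521 km/s.
First burn Δv₁ = |v_a − v₁| = 1.0602 km/s.
At r₂, v₂ = √(μ/r₂) = 5.5881 km/s.
Transfer-orbit speed at r₂: v_p = √[μ(2/r₂ − 1/a_t)] = 7.2556 km/s.
Second burn Δv₂ = |v₂ − v_p| = 1.6675 km/s.
Δv = Δv₁ + Δv₂ = 1.0602 + 1.6675 = 2.728 km/s.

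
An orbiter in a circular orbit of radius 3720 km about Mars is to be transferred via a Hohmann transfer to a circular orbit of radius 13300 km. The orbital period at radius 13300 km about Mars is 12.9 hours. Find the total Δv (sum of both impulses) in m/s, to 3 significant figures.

From Kepler's third law T² = 4π²r³/μ at r = 13300 km, T = 12.9 hours = 12.9 × 3600 s = 46440 s: μ = 4π²r³/T² = 43065.6 km³/s².
Semi-major axis of the transfer orbit: a_t = (3720 + 13300)/2 = 8510 km.
At r₁ the circular-orbit speed is v₁ = √(μ/r₁) = 3.4025 km/s.
On the transfer ellipse at r₁, vis-viva gives v_p = √[μ(2/r₁ − 1/a_t)] = 4.2536 km/s.
First burn Δv₁ = |v_p − v₁| = 0.8511 km/s.
At r₂, v₂ = √(μ/r₂) = 1.7994 km/s.
Transfer-orbit speed at r₂: v_a = √[μ(2/r₂ − 1/a_t)] = 1.1897 km/s.
Second burn Δv₂ = |v₂ − v_a| = 0.6097 km/s.
Total Δv = Δv₁ + Δv₂ = 1.461 km/s.

Δv = 1460 m/s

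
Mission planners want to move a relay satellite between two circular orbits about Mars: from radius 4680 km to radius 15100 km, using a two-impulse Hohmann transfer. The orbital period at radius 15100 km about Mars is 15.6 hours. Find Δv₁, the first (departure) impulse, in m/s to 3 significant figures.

From Kepler's third law T² = 4π²r³/μ at r = 15100 km, T = 15.6 hours = 15.6 × 3600 s = 56160 s: μ = 4π²r³/T² = 43095.9 km³/s².
Transfer-ellipse semi-major axis a_t = (r₁ + r₂)/2 = (4680 + 15100)/2 = 9890 km.
On the circular orbit at r = 4680 km, v_c = √(μ/r) = 3.035 km/s.
Vis-viva on the transfer ellipse at r = 4680 km gives v_t = √[μ(2/r − 1/a_t)] = 3.750 km/s.
Δv₁ = |v_t − v_c| = |3.750 − 3.035| = 0.7150 km/s.

Δv₁ = 715 m/s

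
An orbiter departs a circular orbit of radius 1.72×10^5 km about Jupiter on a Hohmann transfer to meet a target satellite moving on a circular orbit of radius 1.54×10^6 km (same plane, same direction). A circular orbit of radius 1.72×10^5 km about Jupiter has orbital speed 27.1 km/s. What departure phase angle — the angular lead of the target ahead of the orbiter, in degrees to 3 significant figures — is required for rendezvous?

From the circular-orbit relation v² = μ/r at r = 1.72×10^5 km: μ = v²r = (27.1)² × 1.72×10^5 = 1.26319×10^8 km³/s².
Semi-major axis of the transfer orbit: a_t = (1.720×10^5 + 1.540×10^6)/2 = 8.560×10^5 km.
The half-period of the transfer ellipse is t = π√(a_t³/μ) = 2.2137×10^5 s.
The target's mean motion on its circular orbit is ω₂ = √(μ/r₂³) = 5.8810×10^-6 rad/s.
Angle swept by the target during transfer: ω₂·t = 1.3019 rad = 74.59°.
The orbiter traverses 180° on the transfer ellipse, so the target must lead by 180° − 74.59° = 105°.

φ = 105°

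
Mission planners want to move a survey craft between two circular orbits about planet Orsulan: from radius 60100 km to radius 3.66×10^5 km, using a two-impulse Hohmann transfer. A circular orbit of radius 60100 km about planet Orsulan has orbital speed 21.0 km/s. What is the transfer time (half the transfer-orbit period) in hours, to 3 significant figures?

t = 16.7 hours

From the circular-orbit relation v² = μ/r at r = 60100 km: μ = v²r = (21.0)² × 60100 = 2.65041×10^7 km³/s².
Semi-major axis of the transfer orbit: a_t = (60100 + 3.660×10^5)/2 = 2.1305×10^5 km.
Transfer time t = π√(a_t³/μ) = π√((2.1305×10^5)³ / 2.65041×10^7) = 60010 s.
Converting: 60010 s ÷ 3600 s/hour = 16.7 hours.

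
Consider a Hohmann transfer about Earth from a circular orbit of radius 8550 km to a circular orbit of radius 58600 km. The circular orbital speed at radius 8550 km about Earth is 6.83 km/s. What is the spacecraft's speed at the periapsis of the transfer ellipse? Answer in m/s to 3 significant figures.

v = 9020 m/s

From the circular-orbit relation v² = μ/r at r = 8550 km: μ = v²r = (6.83)² × 8550 = 3.98848×10^5 km³/s².
Semi-major axis of the transfer orbit: a_t = (8550 + 58600)/2 = 33575 km.
The periapsis of the transfer ellipse is at r = 8550 km.
Vis-viva: v = √[μ(2/r − 1/a_t)] = √[3.98848×10^5 × (2/8550 − 1/33575)] = 9.023 km/s.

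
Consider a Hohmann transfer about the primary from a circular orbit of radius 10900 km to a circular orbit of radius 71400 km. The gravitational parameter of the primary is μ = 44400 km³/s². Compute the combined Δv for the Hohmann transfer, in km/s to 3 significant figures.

The Hohmann ellipse has a_t = (r₁ + r₂)/2 = 41150 km.
Circular speed at r₁: v₁ = √(μ/r₁) = √(44400/10900) = 2.01827 km/s.
On the transfer ellipse at r₁, v² = μ(2/r − 1/a) gives v_p = √[μ(2/r₁ − 1/a_t)] = 2.65854 km/s.
First burn Δv₁ = |v_p − v₁| = 0.6403 km/s.
At r₂, v₂ = √(μ/r₂) = 0.7886 km/s.
Transfer-orbit speed at r₂: v_a = √[μ(2/r₂ − 1/a_t)] = 0.4059 km/s.
Second burn Δv₂ = |v₂ − v_a| = 0.3827 km/s.
Total Δv = Δv₁ + Δv₂ = 1.023 km/s.

Δv = 1.02 km/s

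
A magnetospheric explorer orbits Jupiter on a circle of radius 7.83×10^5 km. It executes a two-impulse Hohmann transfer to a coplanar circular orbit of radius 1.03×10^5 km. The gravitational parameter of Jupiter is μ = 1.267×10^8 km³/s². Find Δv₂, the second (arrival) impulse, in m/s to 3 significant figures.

Δv₂ = 11600 m/s

Transfer-ellipse semi-major axis a_t = (r₁ + r₂)/2 = (7.830×10^5 + 1.030×10^5)/2 = 4.430×10^5 km.
On the circular orbit at r = 1.030×10^5 km, v_c = √(μ/r) = 35.07 km/s.
Vis-viva on the transfer ellipse at r = 1.030×10^5 km gives v_t = √[μ(2/r − 1/a_t)] = 46.63 km/s.
Δv₂ = |v_t − v_c| = |46.63 − 35.07| = 11.56 km/s.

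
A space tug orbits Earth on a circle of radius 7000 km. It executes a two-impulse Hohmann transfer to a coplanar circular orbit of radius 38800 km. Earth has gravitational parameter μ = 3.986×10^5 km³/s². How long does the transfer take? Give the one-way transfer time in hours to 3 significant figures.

t = 4.79 hours

Transfer-ellipse semi-major axis a_t = (r₁ + r₂)/2 = (7000 + 38800)/2 = 22900 km.
By Kepler's third law the transfer-orbit period is T = 2π√(a_t³/μ), so t = T/2 = 17240 s.
Converting: 17240 s ÷ 3600 s/hour = 4.79 hours.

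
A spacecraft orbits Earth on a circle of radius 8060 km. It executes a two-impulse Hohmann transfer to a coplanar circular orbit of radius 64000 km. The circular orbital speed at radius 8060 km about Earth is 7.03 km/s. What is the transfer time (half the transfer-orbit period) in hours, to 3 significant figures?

t = 9.46 hours

From the circular-orbit relation v² = μ/r at r = 8060 km: μ = v²r = (7.03)² × 8060 = 3.98332×10^5 km³/s².
Semi-major axis of the transfer orbit: a_t = (8060 + 64000)/2 = 36030 km.
Half the transfer-orbit period gives t = π√(a_t³/μ) = 34040 s.
Converting: 34040 s ÷ 3600 s/hour = 9.46 hours.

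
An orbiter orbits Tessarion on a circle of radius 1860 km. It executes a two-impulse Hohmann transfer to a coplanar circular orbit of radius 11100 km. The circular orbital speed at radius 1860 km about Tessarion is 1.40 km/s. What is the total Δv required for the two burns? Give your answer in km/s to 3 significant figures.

From the circular-orbit relation v² = μ/r at r = 1860 km: μ = v²r = (1.40)² × 1860 = 3645.60 km³/s².
The Hohmann ellipse has a_t = (r₁ + r₂)/2 = 6480 km.
Circular speed at r₁: v₁ = √(μ/r₁) = √(3645.60/1860) = 1.4000 km/s.
Transfer-orbit speed at r₁ (vis-viva): v_p = √[μ(2/r₁ − 1/a_t)] = 1.8323 km/s.
First burn Δv₁ = |v_p − v₁| = 0.4323 km/s.
At r₂, v₂ = √(μ/r₂) = 0.5731 km/s.
Transfer-orbit speed at r₂: v_a = √[μ(2/r₂ − 1/a_t)] = 0.3070 km/s.
Second burn Δv₂ = |v₂ − v_a| = 0.2661 km/s.
Total Δv = Δv₁ + Δv₂ = 0.6984 km/s.

Δv = 0.698 km/s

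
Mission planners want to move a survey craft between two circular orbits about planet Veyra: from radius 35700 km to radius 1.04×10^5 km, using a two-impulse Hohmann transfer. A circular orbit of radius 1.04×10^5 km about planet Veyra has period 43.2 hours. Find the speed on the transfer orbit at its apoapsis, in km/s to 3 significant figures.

v = 3.00 km/s

From Kepler's third law T² = 4π²r³/μ at r = 1.04×10^5 km, T = 43.2 hours = 43.2 × 3600 s = 1.5552×10^5 s: μ = 4π²r³/T² = 1.83606×10^6 km³/s².
The Hohmann ellipse has a_t = (r₁ + r₂)/2 = 69850 km.
At apoapsis, r = 1.040×10^5 km.
From the vis-viva equation, v = √[μ(2/r − 1/a_t)] = 3.004 km/s.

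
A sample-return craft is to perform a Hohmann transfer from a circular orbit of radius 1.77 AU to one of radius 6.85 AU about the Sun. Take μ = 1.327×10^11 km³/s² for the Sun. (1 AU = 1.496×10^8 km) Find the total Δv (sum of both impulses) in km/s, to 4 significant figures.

In km: r₁ = 1.77 × 1.496×10^8 = 2.64792×10^8 km; r₂ = 6.85 × 1.496×10^8 = 1.02476×10^9 km.
The Hohmann ellipse has a_t = (r₁ + r₂)/2 = 6.44776×10^8 km.
At r₁ the circular-orbit speed is v₁ = √(μ/r₁) = 22.386 km/s.
On the transfer ellipse at r₁, v² = μ(2/r − 1/a) gives v_p = √[μ(2/r₁ − 1/a_t)] = 28.222 km/s.
First burn Δv₁ = |v_p − v₁| = 5.836 km/s.
Circular speed at r₂: v₂ = √(μ/r₂) = 11.3795 km/s.
Transfer-orbit speed at r₂: v_a = √[μ(2/r₂ − 1/a_t)] = 7.29243 km/s.
Second burn Δv₂ = |v₂ − v_a| = 4.087 km/s.
Total Δv = Δv₁ + Δv₂ = 9.923 km/s.

Δv = 9.923 km/s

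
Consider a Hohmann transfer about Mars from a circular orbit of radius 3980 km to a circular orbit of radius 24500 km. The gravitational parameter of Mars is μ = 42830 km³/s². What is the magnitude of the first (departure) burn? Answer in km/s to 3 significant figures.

The Hohmann ellipse has a_t = (r₁ + r₂)/2 = 14240 km.
Circular speed at r = 3980 km: v_c = √(μ/r) = 3.28044 km/s.
Vis-viva on the transfer ellipse at r = 3980 km gives v_t = √[μ(2/r − 1/a_t)] = 4.30289 km/s.
Δv₁ = |v_t − v_c| = |4.30289 − 3.28044| = 1.022 km/s.

Δv₁ = 1.02 km/s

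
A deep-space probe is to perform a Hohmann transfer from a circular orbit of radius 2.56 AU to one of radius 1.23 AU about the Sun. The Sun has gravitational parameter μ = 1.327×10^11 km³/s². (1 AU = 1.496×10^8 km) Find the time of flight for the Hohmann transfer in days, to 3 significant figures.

In km: r₁ = 2.56 × 1.496×10^8 = 3.82976×10^8 km; r₂ = 1.23 × 1.496×10^8 = 1.84008×10^8 km.
Semi-major axis of the transfer orbit: a_t = (3.82976×10^8 + 1.84008×10^8)/2 = 2.83492×10^8 km.
Half the transfer-orbit period gives t = π√(a_t³/μ) = 4.116×10^7 s.
Converting: 4.116×10^7 s ÷ 86400 s/day = 476 days.

t = 476 days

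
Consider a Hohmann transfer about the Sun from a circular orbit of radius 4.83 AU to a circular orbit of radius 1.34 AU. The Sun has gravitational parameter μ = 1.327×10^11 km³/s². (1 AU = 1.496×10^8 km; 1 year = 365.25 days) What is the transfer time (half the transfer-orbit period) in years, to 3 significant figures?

In km: r₁ = 4.83 × 1.496×10^8 = 7.22568×10^8 km; r₂ = 1.34 × 1.496×10^8 = 2.00464×10^8 km.
Transfer-ellipse semi-major axis a_t = (r₁ + r₂)/2 = (7.22568×10^8 + 2.00464×10^8)/2 = 4.61516×10^8 km.
Half the transfer-orbit period gives t = π√(a_t³/μ) = 8.551×10^7 s.
Converting: 8.551×10^7 s ÷ 3.15576×10^7 s/year (365.25 × 86400) = 2.71 years.

t = 2.71 years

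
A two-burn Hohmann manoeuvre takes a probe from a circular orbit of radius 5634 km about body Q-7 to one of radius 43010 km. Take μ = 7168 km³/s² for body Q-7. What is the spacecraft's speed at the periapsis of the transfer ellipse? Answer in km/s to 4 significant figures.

Semi-major axis of the transfer orbit: a_t = (5634 + 43010)/2 = 24322 km.
At periapsis, r = 5634 km.
Applying v² = μ(2/r − 1/a_t): v = 1.500 km/s.

v = 1.500 km/s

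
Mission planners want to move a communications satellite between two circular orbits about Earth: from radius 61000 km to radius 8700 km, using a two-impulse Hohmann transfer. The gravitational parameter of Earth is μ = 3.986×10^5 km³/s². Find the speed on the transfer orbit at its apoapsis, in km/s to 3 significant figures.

Transfer-ellipse semi-major axis a_t = (r₁ + r₂)/2 = (61000 + 8700)/2 = 34850 km.
The apoapsis of the transfer ellipse is at r = 61000 km.
Applying v² = μ(2/r − 1/a_t): v = 1.277 km/s.

v = 1.28 km/s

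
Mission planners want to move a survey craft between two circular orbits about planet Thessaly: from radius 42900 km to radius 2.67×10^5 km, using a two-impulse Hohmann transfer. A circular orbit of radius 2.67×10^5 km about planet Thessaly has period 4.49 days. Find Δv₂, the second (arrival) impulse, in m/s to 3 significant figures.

From Kepler's third law T² = 4π²r³/μ at r = 2.67×10^5 km, T = 4.49 days = 4.49 × 86400 s = 3.87936×10^5 s: μ = 4π²r³/T² = 4.99314×10^6 km³/s².
The Hohmann ellipse has a_t = (r₁ + r₂)/2 = 1.5495×10^5 km.
Circular speed at r = 2.670×10^5 km: v_c = √(μ/r) = 4.324 km/s.
Transfer-orbit speed at the same r (vis-viva, a = a_t): v_t = √[μ(2/r − 1/a_t)] = 2.275 km/s.
Δv₂ = |v_t − v_c| = |2.275 − 4.324| = 2.049 km/s.

Δv₂ = 2050 m/s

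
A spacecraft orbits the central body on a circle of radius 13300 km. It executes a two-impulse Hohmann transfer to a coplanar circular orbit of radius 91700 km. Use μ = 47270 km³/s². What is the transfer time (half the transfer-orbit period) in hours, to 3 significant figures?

Semi-major axis of the transfer orbit: a_t = (13300 + 91700)/2 = 52500 km.
By Kepler's third law the transfer-orbit period is T = 2π√(a_t³/μ), so t = T/2 = 1.738×10^5 s.
Converting: 1.738×10^5 s ÷ 3600 s/hour = 48.3 hours.

t = 48.3 hours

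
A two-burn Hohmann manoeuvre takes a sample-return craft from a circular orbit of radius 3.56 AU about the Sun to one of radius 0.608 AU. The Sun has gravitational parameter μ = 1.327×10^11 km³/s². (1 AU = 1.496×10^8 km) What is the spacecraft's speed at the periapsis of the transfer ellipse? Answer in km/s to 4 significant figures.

In km: r₁ = 3.56 × 1.496×10^8 = 5.32576×10^8 km; r₂ = 0.608 × 1.496×10^8 = 9.09568×10^7 km.
The Hohmann ellipse has a_t = (r₁ + r₂)/2 = 3.117664×10^8 km.
The periapsis of the transfer ellipse is at r = 9.09568×10^7 km.
Applying v² = μ(2/r − 1/a_t): v = 49.92 km/s.

v = 49.92 km/s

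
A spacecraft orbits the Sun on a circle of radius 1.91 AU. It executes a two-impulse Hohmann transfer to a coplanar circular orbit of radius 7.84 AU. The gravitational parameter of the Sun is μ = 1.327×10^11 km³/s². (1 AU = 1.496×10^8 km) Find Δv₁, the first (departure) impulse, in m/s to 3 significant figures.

Δv₁ = 5780 m/s

In km: r₁ = 1.91 × 1.496×10^8 = 2.85736×10^8 km; r₂ = 7.84 × 1.496×10^8 = 1.172864×10^9 km.
The Hohmann ellipse has a_t = (r₁ + r₂)/2 = 7.293×10^8 km.
Circular speed at r = 2.85736×10^8 km: v_c = √(μ/r) = 21.550 km/s.
Transfer-orbit speed at the same r (vis-viva, a = a_t): v_t = √[μ(2/r − 1/a_t)] = 27.329 km/s.
Δv₁ = |v_t − v_c| = |27.329 − 21.550| = 5.779 km/s.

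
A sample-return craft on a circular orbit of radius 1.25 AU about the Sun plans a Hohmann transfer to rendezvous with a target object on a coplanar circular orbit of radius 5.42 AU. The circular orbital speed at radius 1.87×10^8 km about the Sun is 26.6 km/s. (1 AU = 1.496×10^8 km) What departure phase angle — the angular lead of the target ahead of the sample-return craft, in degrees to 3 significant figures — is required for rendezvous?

From the circular-orbit relation v² = μ/r at r = 1.87×10^8 km: μ = v²r = (26.6)² × 1.87×10^8 = 1.32314×10^11 km³/s².
In km: r₁ = 1.25 × 1.496×10^8 = 1.870×10^8 km; r₂ = 5.42 × 1.496×10^8 = 8.10832×10^8 km.
Transfer-ellipse semi-major axis a_t = (r₁ + r₂)/2 = (1.870×10^8 + 8.10832×10^8)/2 = 4.98916×10^8 km.
The half-period of the transfer ellipse is t = π√(a_t³/μ) = 9.62473×10^7 s.
The target's mean motion on its circular orbit is ω₂ = √(μ/r₂³) = 1.57546×10^-8 rad/s.
Angle swept by the target during transfer: ω₂·t = 1.5163 rad = 86.88°.
Arrival is 180° from departure on the ellipse, so φ = 180° − 86.88° = 93.1°.

φ = 93.1°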